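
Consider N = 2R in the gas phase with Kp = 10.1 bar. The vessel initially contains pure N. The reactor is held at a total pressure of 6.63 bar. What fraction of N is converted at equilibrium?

Basis: 1 mol N initially; let X = conversion of N. Extent ξ = X.
At extent ξ: n_N = 1 − X; n_R = 2X.
Total moles n_T = 1 + X.
y_i = n_i/n_T, p_i = y_i·P. Kp = p_R^2 / (p_N).
Equating to 10.1 bar and solving on 0 < X < 1: X = 0.525.

X = 0.525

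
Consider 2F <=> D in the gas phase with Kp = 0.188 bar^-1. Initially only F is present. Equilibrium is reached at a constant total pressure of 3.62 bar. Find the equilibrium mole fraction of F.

Take 1 mol F as basis and let X be its fractional conversion, so ξ = 0.5X.
Mole table: n_F = 1 − X; n_D = 0.5X.
n_T = Σnᵢ = 1 − 0.5X.
Mole fractions y_i = n_i/n_T; Kp = p_D / (p_F^2) with p_i = y_i·P.
Equating to 0.188 bar^-1 and solving on 0 < X < 1: X = 0.482.
Then n_F = 0.518, n_T = 0.759, so y_F = 0.683.

y_F = 0.683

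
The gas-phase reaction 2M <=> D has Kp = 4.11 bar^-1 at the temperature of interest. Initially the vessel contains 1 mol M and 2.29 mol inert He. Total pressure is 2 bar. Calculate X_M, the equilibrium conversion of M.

X = 0.656

Let X = conversion of M (basis 1 mol M); extent of reaction ξ = 0.5X.
Mole table: n_M = 1 − X; n_D = 0.5X; n_I = 2.29 (inert).
n_T = Σnᵢ = 3.29 − 0.5X.
y_i = n_i/n_T, p_i = y_i·P. Kp = p_D / (p_M^2).
Equating to 4.11 bar^-1 and solving on 0 < X < 1: X = 0.656.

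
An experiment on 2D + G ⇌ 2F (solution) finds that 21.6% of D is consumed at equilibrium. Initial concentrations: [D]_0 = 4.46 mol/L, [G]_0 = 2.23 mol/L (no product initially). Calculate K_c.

Let X = conversion of D.
Concentrations: [D] = 4.46 − 4.46X; [G] = 2.23 − 2.23X; [F] = 4.46X.
At X = 0.216: [D] = 3.5, [G] = 1.75, [F] = 0.963.
K_c = [F]^2 / ([D]^2 [G]) = 0.0434 L/mol.

K_c = 0.0434 L/mol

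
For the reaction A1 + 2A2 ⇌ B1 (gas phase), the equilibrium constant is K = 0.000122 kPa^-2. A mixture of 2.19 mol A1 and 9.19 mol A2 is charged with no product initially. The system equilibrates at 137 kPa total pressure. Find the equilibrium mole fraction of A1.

Let X = conversion of A1 (basis 2.19 mol A1); extent of reaction ξ = 2.19X.
Mole table: n_A1 = 2.19 − 2.19X; n_A2 = 9.19 − 4.38X; n_B1 = 2.19X.
Summing: n_T = 11.4 − 4.38X.
With p_i = (n_i/n_T)P, K = p_B1 / (p_A1 p_A2^2).
Substituting and setting equal to 0.000122 kPa^-2 gives a polynomial in X; the root in (0,1) is X = 0.566.
Then n_A1 = 0.951, n_T = 8.9, so y_A1 = 0.107.

y_A1 = 0.107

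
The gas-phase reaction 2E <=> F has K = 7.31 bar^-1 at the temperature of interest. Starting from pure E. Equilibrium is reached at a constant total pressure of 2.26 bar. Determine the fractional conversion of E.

X = 0.878

Basis: 1 mol E initially; let X = conversion of E. Extent ξ = 0.5X.
Species balance: n_E = 1 − X; n_F = 0.5X.
Summing: n_T = 1 − 0.5X.
With p_i = (n_i/n_T)P, K = p_F / (p_E^2).
This yields a degree-2 equation in X; solving on (0,1), X = 0.878.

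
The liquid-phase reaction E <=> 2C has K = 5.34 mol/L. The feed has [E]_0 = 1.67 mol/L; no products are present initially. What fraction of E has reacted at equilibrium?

X = 0.580

Let X = conversion of E; extent ξ = 1.67·X mol/L.
Concentrations: [E] = 1.67 − 1.67X; [C] = 3.34X.
K = [C]^2 / ([E]).
Equating to 5.34 mol/L: the physical root is X = 0.580.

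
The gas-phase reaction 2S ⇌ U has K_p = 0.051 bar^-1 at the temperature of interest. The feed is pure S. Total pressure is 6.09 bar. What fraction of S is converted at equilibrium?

Take 1 mol S as basis and let X be its fractional conversion, so ξ = 0.5X.
Moles: n_S = 1 − X; n_U = 0.5X.
Summing: n_T = 1 − 0.5X.
y_i = n_i/n_T, p_i = y_i·P. K_p = p_U / (p_S^2).
Setting this equal to 0.051 bar^-1 and taking the physical root (0 < X < 1) gives X = 0.332.

X = 0.332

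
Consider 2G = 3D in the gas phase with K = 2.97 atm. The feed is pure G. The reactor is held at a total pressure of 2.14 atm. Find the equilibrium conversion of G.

Let X = conversion of G (basis 1 mol G); extent of reaction ξ = 0.5X.
Species balance: n_G = 1 − X; n_D = 1.5X.
Total moles n_T = 1 + 0.5X.
y_i = n_i/n_T, p_i = y_i·P. K = p_D^3 / (p_G^2).
Equating to 2.97 atm and solving on 0 < X < 1: X = 0.503.

X = 0.503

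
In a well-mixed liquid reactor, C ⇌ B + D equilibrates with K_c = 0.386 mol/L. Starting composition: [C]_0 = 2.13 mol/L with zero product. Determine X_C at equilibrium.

X = 0.345

Let X = conversion of C; extent ξ = 2.13·X mol/L.
Concentrations: [C] = 2.13 − 2.13X; [B] = 2.13X; [D] = 2.13X.
K_c = [B] [D] / ([C]).
Equating to 0.386 mol/L: the physical root is X = 0.345.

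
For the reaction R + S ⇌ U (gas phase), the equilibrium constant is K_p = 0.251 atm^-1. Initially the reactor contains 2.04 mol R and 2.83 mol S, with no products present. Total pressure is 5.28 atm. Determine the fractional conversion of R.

Take 2.04 mol R as basis and let X be its fractional conversion, so ξ = 2.04X.
Moles: n_R = 2.04 − 2.04X; n_S = 2.83 − 2.04X; n_U = 2.04X.
Summing: n_T = 4.87 − 2.04X.
y_i = n_i/n_T, p_i = y_i·P. K_p = p_U / (p_R p_S).
This yields a degree-2 equation in X; solving on (0,1), X = 0.397.

X = 0.397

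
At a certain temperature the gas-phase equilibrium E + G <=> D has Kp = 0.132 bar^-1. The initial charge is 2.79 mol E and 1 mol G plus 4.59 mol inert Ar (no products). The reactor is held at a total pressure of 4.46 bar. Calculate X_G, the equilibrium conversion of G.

X = 0.159

Let X = conversion of G (basis 1 mol G); extent of reaction ξ = X.
Species balance: n_E = 2.79 − X; n_G = 1 − X; n_D = X; n_I = 4.59 (inert).
n_T = Σnᵢ = 8.38 − X.
With p_i = (n_i/n_T)P, Kp = p_D / (p_E p_G).
Setting this equal to 0.132 bar^-1 and taking the physical root (0 < X < 1) gives X = 0.159.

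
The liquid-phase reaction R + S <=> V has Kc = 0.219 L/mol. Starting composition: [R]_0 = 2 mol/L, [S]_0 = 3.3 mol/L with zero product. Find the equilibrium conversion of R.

X = 0.361

Let X = conversion of R; extent ξ = 2·X mol/L.
Concentrations: [R] = 2 − 2X; [S] = 3.3 − 2X; [V] = 2X.
Kc = [V] / ([R] [S]).
Setting equal to 0.219 and solving for X on (0,1) gives X = 0.361.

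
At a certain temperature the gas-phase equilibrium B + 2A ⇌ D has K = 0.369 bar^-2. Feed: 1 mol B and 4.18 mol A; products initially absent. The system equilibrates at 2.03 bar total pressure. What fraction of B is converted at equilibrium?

X = 0.470

Take 1 mol B as basis and let X be its fractional conversion, so ξ = X.
At extent ξ: n_B = 1 − X; n_A = 4.18 − 2X; n_D = X.
n_T = Σnᵢ = 5.18 − 2X.
y_i = n_i/n_T, p_i = y_i·P. K = p_D / (p_B p_A^2).
Substituting and setting equal to 0.369 bar^-2 gives a polynomial in X; the root in (0,1) is X = 0.470.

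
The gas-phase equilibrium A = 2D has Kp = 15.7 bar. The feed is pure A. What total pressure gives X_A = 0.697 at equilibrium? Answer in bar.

P = 4.15 bar

Take 1 mol A as basis and let X be its fractional conversion, so ξ = X.
Moles: n_A = 1 − X; n_D = 2X.
Summing: n_T = 1 + X.
Kp = p_D^2 / (p_A) with p_i = (n_i/n_T)·P.
At X = 0.697: the mole-fraction product g(X) = Π y_i^ν_i = 3.779. Since Kp = g(X)·P^{1}, P = (Kp/g)^(1/1) = (15.7/3.779)^(1/1) = 4.15 bar.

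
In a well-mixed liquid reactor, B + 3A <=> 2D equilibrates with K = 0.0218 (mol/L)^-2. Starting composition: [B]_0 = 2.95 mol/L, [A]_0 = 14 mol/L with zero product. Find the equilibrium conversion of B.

Let X = conversion of B; extent ξ = 2.95·X mol/L.
Concentrations: [B] = 2.95 − 2.95X; [A] = 14 − 8.85X; [D] = 5.9X.
K = [D]^2 / ([B] [A]^3).
Setting equal to 0.0218 and solving for X on (0,1) gives X = 0.633.

X = 0.633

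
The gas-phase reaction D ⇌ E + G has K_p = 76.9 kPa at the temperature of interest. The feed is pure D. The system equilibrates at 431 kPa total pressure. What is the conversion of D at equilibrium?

X = 0.389

Let X = conversion of D (basis 1 mol D); extent of reaction ξ = X.
Moles: n_D = 1 − X; n_E = X; n_G = X.
Total moles n_T = 1 + X.
With p_i = (n_i/n_T)P, K_p = p_E p_G / (p_D).
This yields a degree-2 equation in X; solving on (0,1), X = 0.389.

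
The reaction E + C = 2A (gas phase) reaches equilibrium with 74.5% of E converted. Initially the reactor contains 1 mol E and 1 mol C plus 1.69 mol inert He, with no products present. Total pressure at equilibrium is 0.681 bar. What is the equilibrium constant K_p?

K_p = 34.1

Basis: 1 mol E initially; let X = conversion of E. Extent ξ = X.
At extent ξ: n_E = 1 − X; n_C = 1 − X; n_A = 2X; n_I = 1.69 (inert).
n_T stays at 3.69 (no change in mole number).
At X = 0.745: n_E = 0.255, n_C = 0.255, n_A = 1.49, n_T = 3.69.
p_i = (n_i/n_T)·P. K_p = p_A^2 / (p_E p_C) = 34.1.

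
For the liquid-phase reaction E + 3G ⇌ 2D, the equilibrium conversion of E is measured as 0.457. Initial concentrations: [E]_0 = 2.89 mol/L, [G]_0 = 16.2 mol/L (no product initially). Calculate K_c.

Let X = conversion of E.
Concentrations: [E] = 2.89 − 2.89X; [G] = 16.2 − 8.67X; [D] = 5.78X.
At X = 0.457: [E] = 1.57, [G] = 12.2, [D] = 2.64.
K_c = [D]^2 / ([E] [G]^3) = 0.00243 (mol/L)^-2.

K_c = 0.00243 (mol/L)^-2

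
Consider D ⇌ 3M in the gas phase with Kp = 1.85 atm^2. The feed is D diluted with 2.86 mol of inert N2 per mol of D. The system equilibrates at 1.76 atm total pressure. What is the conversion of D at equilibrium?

X = 0.607

Basis: 1 mol D initially; let X = conversion of D. Extent ξ = X.
Species balance: n_D = 1 − X; n_M = 3X; n_I = 2.86 (inert).
Total moles n_T = 3.86 + 2X.
Mole fractions y_i = n_i/n_T; Kp = p_M^3 / (p_D) with p_i = y_i·P.
This yields a degree-3 equation in X; solving on (0,1), X = 0.607.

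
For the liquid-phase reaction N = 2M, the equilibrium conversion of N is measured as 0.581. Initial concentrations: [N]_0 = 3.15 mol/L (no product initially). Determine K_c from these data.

K_c = 10.2 mol/L

Let X = conversion of N.
Concentrations: [N] = 3.15 − 3.15X; [M] = 6.3X.
At X = 0.581: [N] = 1.32, [M] = 3.66.
K_c = [M]^2 / ([N]) = 10.2 mol/L.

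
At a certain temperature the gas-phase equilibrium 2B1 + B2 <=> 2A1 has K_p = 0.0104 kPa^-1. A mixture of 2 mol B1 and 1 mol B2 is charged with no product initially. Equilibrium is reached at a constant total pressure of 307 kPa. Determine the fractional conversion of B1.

X = 0.453

Let X = conversion of B1 (basis 2 mol B1); extent of reaction ξ = X.
Species balance: n_B1 = 2 − 2X; n_B2 = 1 − X; n_A1 = 2X.
Total moles n_T = 3 − X.
With p_i = (n_i/n_T)P, K_p = p_A1^2 / (p_B1^2 p_B2).
Substituting and setting equal to 0.0104 kPa^-1 gives a polynomial in X; the root in (0,1) is X = 0.453.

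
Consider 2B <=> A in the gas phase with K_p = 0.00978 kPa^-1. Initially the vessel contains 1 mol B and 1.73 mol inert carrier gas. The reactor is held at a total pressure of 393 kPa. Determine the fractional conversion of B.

X = 0.573

Basis: 1 mol B initially; let X = conversion of B. Extent ξ = 0.5X.
Moles: n_B = 1 − X; n_A = 0.5X; n_I = 1.73 (inert).
Summing: n_T = 2.73 − 0.5X.
y_i = n_i/n_T, p_i = y_i·P. K_p = p_A / (p_B^2).
This yields a degree-2 equation in X; solving on (0,1), X = 0.573.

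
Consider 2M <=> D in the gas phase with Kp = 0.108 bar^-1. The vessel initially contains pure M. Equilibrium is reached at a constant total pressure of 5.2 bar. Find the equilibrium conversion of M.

Let X = conversion of M (basis 1 mol M); extent of reaction ξ = 0.5X.
Mole table: n_M = 1 − X; n_D = 0.5X.
n_T = Σnᵢ = 1 − 0.5X.
Mole fractions y_i = n_i/n_T; Kp = p_D / (p_M^2) with p_i = y_i·P.
Substituting and setting equal to 0.108 bar^-1 gives a polynomial in X; the root in (0,1) is X = 0.445.

X = 0.445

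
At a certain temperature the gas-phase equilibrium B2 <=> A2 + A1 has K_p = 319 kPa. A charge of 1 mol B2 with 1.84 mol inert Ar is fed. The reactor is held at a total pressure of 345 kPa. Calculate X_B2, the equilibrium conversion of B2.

Take 1 mol B2 as basis and let X be its fractional conversion, so ξ = X.
Mole table: n_B2 = 1 − X; n_A2 = X; n_A1 = X; n_I = 1.84 (inert).
Summing: n_T = 2.84 + X.
y_i = n_i/n_T, p_i = y_i·P. K_p = p_A2 p_A1 / (p_B2).
Equating to 319 kPa and solving on 0 < X < 1: X = 0.807.

X = 0.807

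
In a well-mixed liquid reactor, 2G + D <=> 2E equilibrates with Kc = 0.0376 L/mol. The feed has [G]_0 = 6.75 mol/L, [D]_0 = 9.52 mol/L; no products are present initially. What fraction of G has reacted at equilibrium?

Let X = conversion of G; extent ξ = 6.75X/2 mol/L.
Concentrations: [G] = 6.75 − 6.75X; [D] = 9.52 − 3.38X; [E] = 6.75X.
Kc = [E]^2 / ([G]^2 [D]).
Setting equal to 0.0376 and solving for X on (0,1) gives X = 0.359.

X = 0.359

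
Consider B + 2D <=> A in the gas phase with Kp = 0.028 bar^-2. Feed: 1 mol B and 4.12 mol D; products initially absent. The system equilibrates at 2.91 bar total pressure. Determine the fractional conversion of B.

Take 1 mol B as basis and let X be its fractional conversion, so ξ = X.
Mole table: n_B = 1 − X; n_D = 4.12 − 2X; n_A = X.
Total moles n_T = 5.12 − 2X.
With p_i = (n_i/n_T)P, Kp = p_A / (p_B p_D^2).
Setting this equal to 0.028 bar^-2 and taking the physical root (0 < X < 1) gives X = 0.130.

X = 0.130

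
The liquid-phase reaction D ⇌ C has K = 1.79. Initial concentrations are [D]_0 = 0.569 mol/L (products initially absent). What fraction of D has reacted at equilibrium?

X = 0.642

Let X = conversion of D; extent ξ = 0.569·X mol/L.
Concentrations: [D] = 0.569 − 0.569X; [C] = 0.569X.
K = [C] / ([D]).
Solving K = 1.79 for X ∈ (0,1): X = 0.642.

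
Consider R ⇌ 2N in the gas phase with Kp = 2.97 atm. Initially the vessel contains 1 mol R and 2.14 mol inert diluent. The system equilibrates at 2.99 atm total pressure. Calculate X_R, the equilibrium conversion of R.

X = 0.606

Basis: 1 mol R initially; let X = conversion of R. Extent ξ = X.
Moles: n_R = 1 − X; n_N = 2X; n_I = 2.14 (inert).
n_T = Σnᵢ = 3.14 + X.
y_i = n_i/n_T, p_i = y_i·P. Kp = p_N^2 / (p_R).
This yields a degree-2 equation in X; solving on (0,1), X = 0.606.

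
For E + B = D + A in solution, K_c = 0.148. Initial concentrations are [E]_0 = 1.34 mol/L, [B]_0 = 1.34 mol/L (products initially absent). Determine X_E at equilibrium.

Let X = conversion of E; extent ξ = 1.34·X mol/L.
Concentrations: [E] = 1.34 − 1.34X; [B] = 1.34 − 1.34X; [D] = 1.34X; [A] = 1.34X.
K_c = [D] [A] / ([E] [B]).
This equals 0.148 at X = 0.278 (the root in 0 < X < 1).

X = 0.278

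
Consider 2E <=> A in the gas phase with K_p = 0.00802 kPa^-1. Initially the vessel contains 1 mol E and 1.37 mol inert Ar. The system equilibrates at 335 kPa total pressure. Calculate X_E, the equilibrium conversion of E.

X = 0.540

Take 1 mol E as basis and let X be its fractional conversion, so ξ = 0.5X.
Species balance: n_E = 1 − X; n_A = 0.5X; n_I = 1.37 (inert).
Total moles n_T = 2.37 − 0.5X.
y_i = n_i/n_T, p_i = y_i·P. K_p = p_A / (p_E^2).
Substituting and setting equal to 0.00802 kPa^-1 gives a polynomial in X; the root in (0,1) is X = 0.540.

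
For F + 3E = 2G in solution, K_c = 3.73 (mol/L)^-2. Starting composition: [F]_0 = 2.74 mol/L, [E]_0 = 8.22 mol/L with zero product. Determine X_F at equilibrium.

Let X = conversion of F; extent ξ = 2.74·X mol/L.
Concentrations: [F] = 2.74 − 2.74X; [E] = 8.22 − 8.22X; [G] = 5.48X.
K_c = [G]^2 / ([F] [E]^3).
Equating to 3.73 (mol/L)^-2: the physical root is X = 0.764.

X = 0.764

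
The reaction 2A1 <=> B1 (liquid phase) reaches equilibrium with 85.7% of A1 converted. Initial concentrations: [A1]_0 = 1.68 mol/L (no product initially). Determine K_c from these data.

Let X = conversion of A1.
Concentrations: [A1] = 1.68 − 1.68X; [B1] = 0.84X.
At X = 0.857: [A1] = 0.24, [B1] = 0.72.
K_c = [B1] / ([A1]^2) = 12.5 L/mol.

K_c = 12.5 L/mol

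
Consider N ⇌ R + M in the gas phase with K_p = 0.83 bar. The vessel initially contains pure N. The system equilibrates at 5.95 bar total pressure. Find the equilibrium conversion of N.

X = 0.350

Let X = conversion of N (basis 1 mol N); extent of reaction ξ = X.
At extent ξ: n_N = 1 − X; n_R = X; n_M = X.
n_T = Σnᵢ = 1 + X.
Mole fractions y_i = n_i/n_T; K_p = p_R p_M / (p_N) with p_i = y_i·P.
Substituting and setting equal to 0.83 bar gives a polynomial in X; the root in (0,1) is X = 0.350.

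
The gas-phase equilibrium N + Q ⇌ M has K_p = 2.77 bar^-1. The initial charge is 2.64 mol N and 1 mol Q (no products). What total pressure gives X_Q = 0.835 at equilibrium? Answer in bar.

P = 2.84 bar

Take 1 mol Q as basis and let X be its fractional conversion, so ξ = X.
Mole table: n_N = 2.64 − X; n_Q = 1 − X; n_M = X.
Total moles n_T = 3.64 − X.
K_p = p_M / (p_N p_Q) with p_i = (n_i/n_T)·P.
At X = 0.835: the mole-fraction product g(X) = Π y_i^ν_i = 7.864. Since K_p = g(X)·P^{-1}, P = (g/K_p)^(1/1) = (7.864/2.77)^(1/1) = 2.84 bar.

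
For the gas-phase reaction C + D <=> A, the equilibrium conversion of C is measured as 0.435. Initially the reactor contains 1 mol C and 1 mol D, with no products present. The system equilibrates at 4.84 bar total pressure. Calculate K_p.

Let X = conversion of C (basis 1 mol C); extent of reaction ξ = X.
Moles: n_C = 1 − X; n_D = 1 − X; n_A = X.
Total moles n_T = 2 − X.
At X = 0.435: n_C = 0.565, n_D = 0.565, n_A = 0.435, n_T = 1.56.
p_i = (n_i/n_T)·P. K_p = p_A / (p_C p_D) = 0.441 bar^-1.

K_p = 0.441 bar^-1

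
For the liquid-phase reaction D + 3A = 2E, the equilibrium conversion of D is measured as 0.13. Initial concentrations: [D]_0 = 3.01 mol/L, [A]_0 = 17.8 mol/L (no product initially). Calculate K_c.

K_c = 5.09e-05 (mol/L)^-2

Let X = conversion of D.
Concentrations: [D] = 3.01 − 3.01X; [A] = 17.8 − 9.03X; [E] = 6.02X.
At X = 0.13: [D] = 2.62, [A] = 16.6, [E] = 0.783.
K_c = [E]^2 / ([D] [A]^3) = 5.09e-05 (mol/L)^-2.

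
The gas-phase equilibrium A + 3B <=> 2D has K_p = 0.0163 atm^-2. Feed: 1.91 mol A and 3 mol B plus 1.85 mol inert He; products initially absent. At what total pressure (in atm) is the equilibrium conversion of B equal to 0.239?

Take 3 mol B as basis and let X be its fractional conversion, so ξ = X.
At extent ξ: n_A = 1.91 − X; n_B = 3 − 3X; n_D = 2X; n_I = 1.85 (inert).
Total moles n_T = 6.76 − 2X.
K_p = p_D^2 / (p_A p_B^3) with p_i = (n_i/n_T)·P.
At X = 0.239: the mole-fraction product g(X) = Π y_i^ν_i = 0.4535. Since K_p = g(X)·P^{-2}, P = (g/K_p)^(1/2) = (0.4535/0.0163)^(1/2) = 5.27 atm.

P = 5.27 atm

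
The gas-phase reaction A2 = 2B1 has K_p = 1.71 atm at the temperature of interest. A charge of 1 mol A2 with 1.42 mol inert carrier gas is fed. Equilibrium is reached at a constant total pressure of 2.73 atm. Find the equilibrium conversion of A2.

X = 0.484

Let X = conversion of A2 (basis 1 mol A2); extent of reaction ξ = X.
Species balance: n_A2 = 1 − X; n_B1 = 2X; n_I = 1.42 (inert).
n_T = Σnᵢ = 2.42 + X.
With p_i = (n_i/n_T)P, K_p = p_B1^2 / (p_A2).
Setting this equal to 1.71 atm and taking the physical root (0 < X < 1) gives X = 0.484.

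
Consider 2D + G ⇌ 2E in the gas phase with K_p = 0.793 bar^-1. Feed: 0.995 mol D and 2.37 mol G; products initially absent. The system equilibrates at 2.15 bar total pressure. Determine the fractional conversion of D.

Take 0.995 mol D as basis and let X be its fractional conversion, so ξ = 0.497X.
Moles: n_D = 0.995 − 0.995X; n_G = 2.37 − 0.497X; n_E = 0.995X.
n_T = Σnᵢ = 3.37 − 0.497X.
y_i = n_i/n_T, p_i = y_i·P. K_p = p_E^2 / (p_D^2 p_G).
Setting this equal to 0.793 bar^-1 and taking the physical root (0 < X < 1) gives X = 0.518.

X = 0.518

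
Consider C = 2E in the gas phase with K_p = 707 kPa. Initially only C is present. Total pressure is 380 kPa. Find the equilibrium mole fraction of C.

Take 1 mol C as basis and let X be its fractional conversion, so ξ = X.
Mole table: n_C = 1 − X; n_E = 2X.
Total moles n_T = 1 + X.
Mole fractions y_i = n_i/n_T; K_p = p_E^2 / (p_C) with p_i = y_i·P.
Substituting and setting equal to 707 kPa gives a polynomial in X; the root in (0,1) is X = 0.563.
Then n_C = 0.437, n_T = 1.56, so y_C = 0.279.

y_C = 0.279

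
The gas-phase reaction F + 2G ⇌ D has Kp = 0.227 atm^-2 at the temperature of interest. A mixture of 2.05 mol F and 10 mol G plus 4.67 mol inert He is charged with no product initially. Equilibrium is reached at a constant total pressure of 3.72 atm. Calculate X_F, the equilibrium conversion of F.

Let X = conversion of F (basis 2.05 mol F); extent of reaction ξ = 2.05X.
Moles: n_F = 2.05 − 2.05X; n_G = 10 − 4.1X; n_D = 2.05X; n_I = 4.67 (inert).
n_T = Σnᵢ = 16.7 − 4.1X.
With p_i = (n_i/n_T)P, Kp = p_D / (p_F p_G^2).
Equating to 0.227 atm^-2 and solving on 0 < X < 1: X = 0.482.

X = 0.482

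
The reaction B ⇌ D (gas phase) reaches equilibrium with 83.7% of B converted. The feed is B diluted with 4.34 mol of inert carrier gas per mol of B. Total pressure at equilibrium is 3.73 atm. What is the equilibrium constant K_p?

Basis: 1 mol B initially; let X = conversion of B. Extent ξ = X.
Mole table: n_B = 1 − X; n_D = X; n_I = 4.34 (inert).
Total moles n_T = 5.34 (Δν = 0, constant).
At X = 0.837: n_B = 0.163, n_D = 0.837, n_T = 5.34.
p_i = (n_i/n_T)·P. K_p = p_D / (p_B) = 5.13.

K_p = 5.13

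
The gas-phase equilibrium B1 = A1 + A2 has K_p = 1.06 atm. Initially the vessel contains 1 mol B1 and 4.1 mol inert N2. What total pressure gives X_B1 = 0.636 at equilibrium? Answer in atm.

Let X = conversion of B1 (basis 1 mol B1); extent of reaction ξ = X.
At extent ξ: n_B1 = 1 − X; n_A1 = X; n_A2 = X; n_I = 4.1 (inert).
n_T = Σnᵢ = 5.1 + X.
K_p = p_A1 p_A2 / (p_B1) with p_i = (n_i/n_T)·P.
At X = 0.636: the mole-fraction product g(X) = Π y_i^ν_i = 0.1937. Since K_p = g(X)·P^{1}, P = (K_p/g)^(1/1) = (1.06/0.1937)^(1/1) = 5.47 atm.

P = 5.47 atm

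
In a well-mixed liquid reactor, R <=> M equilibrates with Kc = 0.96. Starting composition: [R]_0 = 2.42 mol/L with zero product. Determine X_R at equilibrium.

X = 0.490

Let X = conversion of R; extent ξ = 2.42·X mol/L.
Concentrations: [R] = 2.42 − 2.42X; [M] = 2.42X.
Kc = [M] / ([R]).
Setting equal to 0.96 and solving for X on (0,1) gives X = 0.490.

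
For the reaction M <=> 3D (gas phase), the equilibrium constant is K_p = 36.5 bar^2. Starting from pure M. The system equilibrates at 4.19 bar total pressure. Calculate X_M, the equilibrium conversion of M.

X = 0.535

Take 1 mol M as basis and let X be its fractional conversion, so ξ = X.
Moles: n_M = 1 − X; n_D = 3X.
n_T = Σnᵢ = 1 + 2X.
With p_i = (n_i/n_T)P, K_p = p_D^3 / (p_M).
Setting this equal to 36.5 bar^2 and taking the physical root (0 < X < 1) gives X = 0.535.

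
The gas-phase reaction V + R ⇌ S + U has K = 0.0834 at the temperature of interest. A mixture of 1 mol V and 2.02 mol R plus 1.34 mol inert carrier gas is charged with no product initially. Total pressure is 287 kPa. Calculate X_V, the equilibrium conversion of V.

Basis: 1 mol V initially; let X = conversion of V. Extent ξ = X.
Species balance: n_V = 1 − X; n_R = 2.02 − X; n_S = X; n_U = X; n_I = 1.34 (inert).
Since Δν = 0, n_T = 4.36 throughout.
Mole fractions y_i = n_i/n_T; K = p_S p_U / (p_V p_R) with p_i = y_i·P.
Substituting and setting equal to 0.0834 gives a polynomial in X; the root in (0,1) is X = 0.313.

X = 0.313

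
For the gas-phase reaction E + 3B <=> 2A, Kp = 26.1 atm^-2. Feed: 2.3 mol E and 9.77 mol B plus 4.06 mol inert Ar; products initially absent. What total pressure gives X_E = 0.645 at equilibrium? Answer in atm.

P = 0.69 atm

Basis: 2.3 mol E initially; let X = conversion of E. Extent ξ = 2.3X.
At extent ξ: n_E = 2.3 − 2.3X; n_B = 9.77 − 6.9X; n_A = 4.6X; n_I = 4.06 (inert).
Summing: n_T = 16.1 − 4.6X.
Kp = p_A^2 / (p_E p_B^3) with p_i = (n_i/n_T)·P.
At X = 0.645: the mole-fraction product g(X) = Π y_i^ν_i = 12.41. Since Kp = g(X)·P^{-2}, P = (g/Kp)^(1/2) = (12.41/26.1)^(1/2) = 0.69 atm.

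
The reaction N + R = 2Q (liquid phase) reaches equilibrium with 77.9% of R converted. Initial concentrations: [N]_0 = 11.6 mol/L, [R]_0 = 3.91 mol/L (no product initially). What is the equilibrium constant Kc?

Let X = conversion of R.
Concentrations: [N] = 11.6 − 3.91X; [R] = 3.91 − 3.91X; [Q] = 7.82X.
At X = 0.779: [N] = 8.55, [R] = 0.864, [Q] = 6.09.
Kc = [Q]^2 / ([N] [R]) = 5.02.

Kc = 5.02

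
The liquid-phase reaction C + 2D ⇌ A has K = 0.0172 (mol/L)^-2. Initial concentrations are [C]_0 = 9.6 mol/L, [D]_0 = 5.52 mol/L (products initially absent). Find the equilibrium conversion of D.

Let X = conversion of D; extent ξ = 5.52X/2 mol/L.
Concentrations: [C] = 9.6 − 2.76X; [D] = 5.52 − 5.52X; [A] = 2.76X.
K = [A] / ([C] [D]^2).
This equals 0.0172 at X = 0.460 (the root in 0 < X < 1).

X = 0.460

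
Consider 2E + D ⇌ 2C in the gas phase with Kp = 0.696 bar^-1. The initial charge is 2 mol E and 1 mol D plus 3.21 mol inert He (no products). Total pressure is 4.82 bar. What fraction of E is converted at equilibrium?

X = 0.375

Let X = conversion of E (basis 2 mol E); extent of reaction ξ = X.
Species balance: n_E = 2 − 2X; n_D = 1 − X; n_C = 2X; n_I = 3.21 (inert).
Total moles n_T = 6.21 − X.
y_i = n_i/n_T, p_i = y_i·P. Kp = p_C^2 / (p_E^2 p_D).
Equating to 0.696 bar^-1 and solving on 0 < X < 1: X = 0.375.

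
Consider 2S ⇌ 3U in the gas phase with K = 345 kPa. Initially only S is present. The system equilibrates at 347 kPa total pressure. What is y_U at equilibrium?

Basis: 1 mol S initially; let X = conversion of S. Extent ξ = 0.5X.
Moles: n_S = 1 − X; n_U = 1.5X.
n_T = Σnᵢ = 1 + 0.5X.
Mole fractions y_i = n_i/n_T; K = p_U^3 / (p_S^2) with p_i = y_i·P.
Substituting and setting equal to 345 kPa gives a polynomial in X; the root in (0,1) is X = 0.468.
Then n_U = 0.703, n_T = 1.23, so y_U = 0.569.

y_U = 0.569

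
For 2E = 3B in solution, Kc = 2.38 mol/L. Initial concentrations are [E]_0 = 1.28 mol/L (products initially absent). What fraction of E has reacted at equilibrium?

X = 0.510

Let X = conversion of E; extent ξ = 1.28X/2 mol/L.
Concentrations: [E] = 1.28 − 1.28X; [B] = 1.92X.
Kc = [B]^3 / ([E]^2).
Setting equal to 2.38 and solving for X on (0,1) gives X = 0.510.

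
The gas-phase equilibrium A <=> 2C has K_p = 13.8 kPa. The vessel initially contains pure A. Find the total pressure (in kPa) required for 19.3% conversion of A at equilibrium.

P = 89.2 kPa

Basis: 1 mol A initially; let X = conversion of A. Extent ξ = X.
At extent ξ: n_A = 1 − X; n_C = 2X.
n_T = Σnᵢ = 1 + X.
K_p = p_C^2 / (p_A) with p_i = (n_i/n_T)·P.
At X = 0.193: the mole-fraction product g(X) = Π y_i^ν_i = 0.1548. Since K_p = g(X)·P^{1}, P = (K_p/g)^(1/1) = (13.8/0.1548)^(1/1) = 89.2 kPa.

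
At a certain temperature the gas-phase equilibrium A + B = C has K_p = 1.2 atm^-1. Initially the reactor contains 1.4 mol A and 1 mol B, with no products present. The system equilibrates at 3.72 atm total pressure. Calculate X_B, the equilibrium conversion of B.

Take 1 mol B as basis and let X be its fractional conversion, so ξ = X.
Mole table: n_A = 1.4 − X; n_B = 1 − X; n_C = X.
Summing: n_T = 2.4 − X.
With p_i = (n_i/n_T)P, K_p = p_C / (p_A p_B).
Substituting and setting equal to 1.2 atm^-1 gives a polynomial in X; the root in (0,1) is X = 0.656.

X = 0.656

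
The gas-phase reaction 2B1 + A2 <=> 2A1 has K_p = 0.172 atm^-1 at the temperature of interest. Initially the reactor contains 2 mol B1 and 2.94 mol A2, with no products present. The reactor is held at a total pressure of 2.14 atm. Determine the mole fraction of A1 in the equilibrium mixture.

Let X = conversion of B1 (basis 2 mol B1); extent of reaction ξ = X.
At extent ξ: n_B1 = 2 − 2X; n_A2 = 2.94 − X; n_A1 = 2X.
Total moles n_T = 4.94 − X.
Mole fractions y_i = n_i/n_T; K_p = p_A1^2 / (p_B1^2 p_A2) with p_i = y_i·P.
This yields a degree-3 equation in X; solving on (0,1), X = 0.314.
Then n_A1 = 0.627, n_T = 4.63, so y_A1 = 0.136.

y_A1 = 0.136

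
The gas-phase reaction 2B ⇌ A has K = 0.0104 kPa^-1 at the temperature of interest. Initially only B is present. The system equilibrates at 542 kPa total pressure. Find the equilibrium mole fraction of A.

Take 1 mol B as basis and let X be its fractional conversion, so ξ = 0.5X.
Moles: n_B = 1 − X; n_A = 0.5X.
Total moles n_T = 1 − 0.5X.
y_i = n_i/n_T, p_i = y_i·P. K = p_A / (p_B^2).
This yields a degree-2 equation in X; solving on (0,1), X = 0.794.
Then n_A = 0.397, n_T = 0.603, so y_A = 0.658.

y_A = 0.658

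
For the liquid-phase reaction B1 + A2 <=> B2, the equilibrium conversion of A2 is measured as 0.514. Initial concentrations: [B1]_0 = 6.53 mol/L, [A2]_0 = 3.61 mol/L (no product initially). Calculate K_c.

Let X = conversion of A2.
Concentrations: [B1] = 6.53 − 3.61X; [A2] = 3.61 − 3.61X; [B2] = 3.61X.
At X = 0.514: [B1] = 4.67, [A2] = 1.75, [B2] = 1.86.
K_c = [B2] / ([B1] [A2]) = 0.226 L/mol.

K_c = 0.226 L/mol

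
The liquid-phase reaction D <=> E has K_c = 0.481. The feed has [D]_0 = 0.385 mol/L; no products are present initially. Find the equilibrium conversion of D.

X = 0.325

Let X = conversion of D; extent ξ = 0.385·X mol/L.
Concentrations: [D] = 0.385 − 0.385X; [E] = 0.385X.
K_c = [E] / ([D]).
This equals 0.481 at X = 0.325 (the root in 0 < X < 1).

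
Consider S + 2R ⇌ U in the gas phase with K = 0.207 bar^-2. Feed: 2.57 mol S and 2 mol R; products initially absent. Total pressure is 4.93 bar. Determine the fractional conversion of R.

Take 2 mol R as basis and let X be its fractional conversion, so ξ = X.
Species balance: n_S = 2.57 − X; n_R = 2 − 2X; n_U = X.
n_T = Σnᵢ = 4.57 − 2X.
y_i = n_i/n_T, p_i = y_i·P. K = p_U / (p_S p_R^2).
Substituting and setting equal to 0.207 bar^-2 gives a polynomial in X; the root in (0,1) is X = 0.588.

X = 0.588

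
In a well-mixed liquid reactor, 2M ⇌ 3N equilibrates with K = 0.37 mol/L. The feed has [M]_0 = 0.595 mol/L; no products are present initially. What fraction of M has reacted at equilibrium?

Let X = conversion of M; extent ξ = 0.595X/2 mol/L.
Concentrations: [M] = 0.595 − 0.595X; [N] = 0.892X.
K = [N]^3 / ([M]^2).
Setting equal to 0.37 and solving for X on (0,1) gives X = 0.403.

X = 0.403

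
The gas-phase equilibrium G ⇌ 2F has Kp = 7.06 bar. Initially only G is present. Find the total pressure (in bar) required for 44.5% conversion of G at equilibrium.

P = 7.15 bar

Basis: 1 mol G initially; let X = conversion of G. Extent ξ = X.
At extent ξ: n_G = 1 − X; n_F = 2X.
n_T = Σnᵢ = 1 + X.
Kp = p_F^2 / (p_G) with p_i = (n_i/n_T)·P.
At X = 0.445: the mole-fraction product g(X) = Π y_i^ν_i = 0.9877. Since Kp = g(X)·P^{1}, P = (Kp/g)^(1/1) = (7.06/0.9877)^(1/1) = 7.15 bar.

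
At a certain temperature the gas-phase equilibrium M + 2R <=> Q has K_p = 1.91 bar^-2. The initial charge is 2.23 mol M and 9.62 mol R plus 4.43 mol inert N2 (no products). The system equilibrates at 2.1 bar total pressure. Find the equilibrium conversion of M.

Basis: 2.23 mol M initially; let X = conversion of M. Extent ξ = 2.23X.
At extent ξ: n_M = 2.23 − 2.23X; n_R = 9.62 − 4.46X; n_Q = 2.23X; n_I = 4.43 (inert).
Summing: n_T = 16.3 − 4.46X.
y_i = n_i/n_T, p_i = y_i·P. K_p = p_Q / (p_M p_R^2).
Substituting and setting equal to 1.91 bar^-2 gives a polynomial in X; the root in (0,1) is X = 0.676.

X = 0.676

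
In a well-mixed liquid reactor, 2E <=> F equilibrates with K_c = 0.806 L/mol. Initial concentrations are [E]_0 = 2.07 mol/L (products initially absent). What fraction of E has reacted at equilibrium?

Let X = conversion of E; extent ξ = 2.07X/2 mol/L.
Concentrations: [E] = 2.07 − 2.07X; [F] = 1.03X.
K_c = [F] / ([E]^2).
Setting equal to 0.806 and solving for X on (0,1) gives X = 0.582.

X = 0.582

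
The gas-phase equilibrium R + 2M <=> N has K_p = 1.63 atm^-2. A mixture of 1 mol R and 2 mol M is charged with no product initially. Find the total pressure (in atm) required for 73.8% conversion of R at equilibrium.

P = 3.82 atm

Take 1 mol R as basis and let X be its fractional conversion, so ξ = X.
Mole table: n_R = 1 − X; n_M = 2 − 2X; n_N = X.
n_T = Σnᵢ = 3 − 2X.
K_p = p_N / (p_R p_M^2) with p_i = (n_i/n_T)·P.
At X = 0.738: the mole-fraction product g(X) = Π y_i^ν_i = 23.83. Since K_p = g(X)·P^{-2}, P = (g/K_p)^(1/2) = (23.83/1.63)^(1/2) = 3.82 atm.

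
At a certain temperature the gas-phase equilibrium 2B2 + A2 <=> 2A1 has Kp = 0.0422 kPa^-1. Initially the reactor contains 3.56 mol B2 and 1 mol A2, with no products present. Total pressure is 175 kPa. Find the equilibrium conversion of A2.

X = 0.739

Let X = conversion of A2 (basis 1 mol A2); extent of reaction ξ = X.
At extent ξ: n_B2 = 3.56 − 2X; n_A2 = 1 − X; n_A1 = 2X.
n_T = Σnᵢ = 4.56 − X.
y_i = n_i/n_T, p_i = y_i·P. Kp = p_A1^2 / (p_B2^2 p_A2).
Setting this equal to 0.0422 kPa^-1 and taking the physical root (0 < X < 1) gives X = 0.739.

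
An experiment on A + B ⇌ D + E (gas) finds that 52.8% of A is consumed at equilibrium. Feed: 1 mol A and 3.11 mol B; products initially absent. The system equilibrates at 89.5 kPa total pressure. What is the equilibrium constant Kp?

Take 1 mol A as basis and let X be its fractional conversion, so ξ = X.
Species balance: n_A = 1 − X; n_B = 3.11 − X; n_D = X; n_E = X.
Total moles n_T = 4.11 (Δν = 0, constant).
At X = 0.528: n_A = 0.472, n_B = 2.58, n_D = 0.528, n_E = 0.528, n_T = 4.11.
p_i = (n_i/n_T)·P. Kp = p_D p_E / (p_A p_B) = 0.229.

Kp = 0.229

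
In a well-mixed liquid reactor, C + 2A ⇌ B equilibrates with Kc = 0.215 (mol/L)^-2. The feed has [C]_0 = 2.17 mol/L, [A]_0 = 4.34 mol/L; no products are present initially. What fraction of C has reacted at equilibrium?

X = 0.502

Let X = conversion of C; extent ξ = 2.17·X mol/L.
Concentrations: [C] = 2.17 − 2.17X; [A] = 4.34 − 4.34X; [B] = 2.17X.
Kc = [B] / ([C] [A]^2).
Equating to 0.215 (mol/L)^-2: the physical root is X = 0.502.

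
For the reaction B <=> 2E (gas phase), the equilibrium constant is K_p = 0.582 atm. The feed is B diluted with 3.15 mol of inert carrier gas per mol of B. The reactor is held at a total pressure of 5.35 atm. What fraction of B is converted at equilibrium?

X = 0.292

Let X = conversion of B (basis 1 mol B); extent of reaction ξ = X.
At extent ξ: n_B = 1 − X; n_E = 2X; n_I = 3.15 (inert).
Summing: n_T = 4.15 + X.
y_i = n_i/n_T, p_i = y_i·P. K_p = p_E^2 / (p_B).
Setting this equal to 0.582 atm and taking the physical root (0 < X < 1) gives X = 0.292.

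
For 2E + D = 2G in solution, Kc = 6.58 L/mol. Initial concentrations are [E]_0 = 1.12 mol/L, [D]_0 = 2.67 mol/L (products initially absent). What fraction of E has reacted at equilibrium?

Let X = conversion of E; extent ξ = 1.12X/2 mol/L.
Concentrations: [E] = 1.12 − 1.12X; [D] = 2.67 − 0.56X; [G] = 1.12X.
Kc = [G]^2 / ([E]^2 [D]).
Setting equal to 6.58 and solving for X on (0,1) gives X = 0.793.

X = 0.793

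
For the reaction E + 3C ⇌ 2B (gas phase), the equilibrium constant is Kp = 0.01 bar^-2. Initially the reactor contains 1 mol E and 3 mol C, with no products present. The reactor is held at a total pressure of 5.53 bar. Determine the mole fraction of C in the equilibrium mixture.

y_C = 0.649

Let X = conversion of E (basis 1 mol E); extent of reaction ξ = X.
Species balance: n_E = 1 − X; n_C = 3 − 3X; n_B = 2X.
Total moles n_T = 4 − 2X.
Mole fractions y_i = n_i/n_T; Kp = p_B^2 / (p_E p_C^3) with p_i = y_i·P.
Substituting and setting equal to 0.01 bar^-2 gives a polynomial in X; the root in (0,1) is X = 0.237.
Then n_C = 2.29, n_T = 3.53, so y_C = 0.649.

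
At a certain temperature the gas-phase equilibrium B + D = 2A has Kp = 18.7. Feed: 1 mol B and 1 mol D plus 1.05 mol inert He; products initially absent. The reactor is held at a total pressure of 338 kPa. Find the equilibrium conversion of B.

X = 0.684

Let X = conversion of B (basis 1 mol B); extent of reaction ξ = X.
Species balance: n_B = 1 − X; n_D = 1 − X; n_A = 2X; n_I = 1.05 (inert).
n_T stays at 3.05 (no change in mole number).
y_i = n_i/n_T, p_i = y_i·P. Kp = p_A^2 / (p_B p_D).
Substituting and setting equal to 18.7 gives a polynomial in X; the root in (0,1) is X = 0.684.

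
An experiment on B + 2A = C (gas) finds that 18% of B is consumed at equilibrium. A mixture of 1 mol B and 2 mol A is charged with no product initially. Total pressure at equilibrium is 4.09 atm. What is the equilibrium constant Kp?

Take 1 mol B as basis and let X be its fractional conversion, so ξ = X.
Moles: n_B = 1 − X; n_A = 2 − 2X; n_C = X.
Summing: n_T = 3 − 2X.
At X = 0.18: n_B = 0.82, n_A = 1.64, n_C = 0.18, n_T = 2.64.
p_i = (n_i/n_T)·P. Kp = p_C / (p_B p_A^2) = 0.034 atm^-2.

Kp = 0.034 atm^-2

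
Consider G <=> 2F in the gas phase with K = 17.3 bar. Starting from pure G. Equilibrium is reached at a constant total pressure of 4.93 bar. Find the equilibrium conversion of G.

Take 1 mol G as basis and let X be its fractional conversion, so ξ = X.
At extent ξ: n_G = 1 − X; n_F = 2X.
n_T = Σnᵢ = 1 + X.
Mole fractions y_i = n_i/n_T; K = p_F^2 / (p_G) with p_i = y_i·P.
Substituting and setting equal to 17.3 bar gives a polynomial in X; the root in (0,1) is X = 0.684.

X = 0.684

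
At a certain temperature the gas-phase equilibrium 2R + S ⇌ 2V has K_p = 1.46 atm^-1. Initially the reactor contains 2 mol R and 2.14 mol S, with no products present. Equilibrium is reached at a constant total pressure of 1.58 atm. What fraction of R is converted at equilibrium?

Take 2 mol R as basis and let X be its fractional conversion, so ξ = X.
Mole table: n_R = 2 − 2X; n_S = 2.14 − X; n_V = 2X.
Total moles n_T = 4.14 − X.
y_i = n_i/n_T, p_i = y_i·P. K_p = p_V^2 / (p_R^2 p_S).
Substituting and setting equal to 1.46 atm^-1 gives a polynomial in X; the root in (0,1) is X = 0.505.

X = 0.505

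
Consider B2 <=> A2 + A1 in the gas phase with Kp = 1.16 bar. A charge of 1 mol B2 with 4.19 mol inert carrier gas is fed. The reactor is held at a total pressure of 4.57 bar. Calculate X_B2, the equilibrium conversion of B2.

X = 0.685

Take 1 mol B2 as basis and let X be its fractional conversion, so ξ = X.
Species balance: n_B2 = 1 − X; n_A2 = X; n_A1 = X; n_I = 4.19 (inert).
Summing: n_T = 5.19 + X.
y_i = n_i/n_T, p_i = y_i·P. Kp = p_A2 p_A1 / (p_B2).
Setting this equal to 1.16 bar and taking the physical root (0 < X < 1) gives X = 0.685.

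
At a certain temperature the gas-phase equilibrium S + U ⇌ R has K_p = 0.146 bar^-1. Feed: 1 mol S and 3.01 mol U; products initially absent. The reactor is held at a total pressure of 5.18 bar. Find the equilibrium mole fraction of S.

y_S = 0.177

Let X = conversion of S (basis 1 mol S); extent of reaction ξ = X.
At extent ξ: n_S = 1 − X; n_U = 3.01 − X; n_R = X.
Summing: n_T = 4.01 − X.
Mole fractions y_i = n_i/n_T; K_p = p_R / (p_S p_U) with p_i = y_i·P.
Equating to 0.146 bar^-1 and solving on 0 < X < 1: X = 0.355.
Then n_S = 0.645, n_T = 3.66, so y_S = 0.177.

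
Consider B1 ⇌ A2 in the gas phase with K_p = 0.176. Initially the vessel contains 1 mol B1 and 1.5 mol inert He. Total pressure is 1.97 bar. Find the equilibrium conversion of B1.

X = 0.150

Take 1 mol B1 as basis and let X be its fractional conversion, so ξ = X.
At extent ξ: n_B1 = 1 − X; n_A2 = X; n_I = 1.5 (inert).
Since Δν = 0, n_T = 2.5 throughout.
Mole fractions y_i = n_i/n_T; K_p = p_A2 / (p_B1) with p_i = y_i·P.
Setting this equal to 0.176 and taking the physical root (0 < X < 1) gives X = 0.150.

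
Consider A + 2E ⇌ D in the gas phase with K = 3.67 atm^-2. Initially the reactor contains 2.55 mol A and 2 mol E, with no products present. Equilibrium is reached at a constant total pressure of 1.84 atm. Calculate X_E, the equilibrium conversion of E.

X = 0.723

Let X = conversion of E (basis 2 mol E); extent of reaction ξ = X.
Moles: n_A = 2.55 − X; n_E = 2 − 2X; n_D = X.
Summing: n_T = 4.55 − 2X.
Mole fractions y_i = n_i/n_T; K = p_D / (p_A p_E^2) with p_i = y_i·P.
This yields a degree-3 equation in X; solving on (0,1), X = 0.723.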